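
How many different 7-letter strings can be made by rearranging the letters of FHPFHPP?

210

The 7 letters of FHPFHPP have repeats: F appearing twice, H appearing twice, and P appearing 3 times.
Dividing 7! = 5040 by 3!·2!·2! = 24 for the repeated letters gives 210.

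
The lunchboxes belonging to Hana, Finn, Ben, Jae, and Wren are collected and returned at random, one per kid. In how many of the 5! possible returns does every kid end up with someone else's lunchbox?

44

This is the derangement count D_5: permutations of 5 items with no fixed point.
By inclusion–exclusion this is Σ_{j=0}^{5} (−1)^j C(5,j)·(5−j)!.
Computing: 120 − 120 + 60 − 20 + 5 − 1 = 44.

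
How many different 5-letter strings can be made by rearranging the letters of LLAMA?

Letter multiplicities in LLAMA: A×2, L×2, M×1.
The number of distinct arrangements is 5!/(2!·2!) = 120/4 = 30.

30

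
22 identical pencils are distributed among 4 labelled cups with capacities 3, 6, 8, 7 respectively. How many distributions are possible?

10

Ignoring the caps, the number of non-negative solutions to x_1+…+x_4 = 22 is C(25,3) = 2300.
Subtract solutions that violate a single cap (substitute x_i' = x_i − (cap_i+1)): x_1 ≥ 4 gives C(21,3) = 1330; x_2 ≥ 7 gives C(18,3) = 816; x_3 ≥ 9 gives C(16,3) = 560; x_4 ≥ 8 gives C(17,3) = 680. Together 3386.
Add back pairs where two caps are both exceeded: 364 + 220 + 286 + 84 + 120 + 56 = 1130.
Subtract triples: 10 + 20 + 4 + 0 = 34.
By inclusion–exclusion the count is 2300 − 3386 + 1130 − 34 = 10.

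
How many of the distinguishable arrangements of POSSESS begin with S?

120

Fix S in the first position and arrange the remaining 6 letters.
Those 6 letters have S appearing 3 times, giving (6)!/(3!) = 120.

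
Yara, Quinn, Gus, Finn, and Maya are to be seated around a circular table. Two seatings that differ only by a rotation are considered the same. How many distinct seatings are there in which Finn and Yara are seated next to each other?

12

Glue Finn and Yara into a block (2 internal orders). Seating 4 units around a circle gives (3)! arrangements.
So 2 × (3)! = 2 × 6 = 12.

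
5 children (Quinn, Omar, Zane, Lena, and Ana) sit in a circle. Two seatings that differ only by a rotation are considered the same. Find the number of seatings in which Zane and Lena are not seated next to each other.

All circular seatings of 5 people number (4)! = 24.
Those with Zane next to Lena: fuse the pair into one unit and seat 4 units around a circle — 2·(3)! = 12.
Subtracting, 24 − 12 = 12.

12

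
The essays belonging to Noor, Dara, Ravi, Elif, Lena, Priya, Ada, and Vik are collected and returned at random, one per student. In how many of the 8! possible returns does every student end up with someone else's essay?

14833

This is the derangement count D_8: permutations of 8 items with no fixed point.
By inclusion–exclusion this is Σ_{j=0}^{8} (−1)^j C(8,j)·(8−j)!.
Computing: 40320 − 40320 + 20160 − 6720 + 1680 − 336 + 56 − 8 + 1 = 14833.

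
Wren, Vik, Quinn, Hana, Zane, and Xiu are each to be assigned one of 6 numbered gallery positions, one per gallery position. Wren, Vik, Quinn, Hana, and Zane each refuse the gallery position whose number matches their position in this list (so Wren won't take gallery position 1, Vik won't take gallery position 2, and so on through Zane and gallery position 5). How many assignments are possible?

309

Let Aᵢ (for 1 ≤ i ≤ 5) be the placements that put person i in their forbidden gallery position. Any j of these fix j positions, leaving (6−j)! ways to fill the rest, and there are C(5,j) ways to pick which j.
By inclusion–exclusion, the number of valid placements is Σ_{j=0}^{5} (−1)^j C(5,j)·(6−j)!.
Computing: 720 − 600 + 240 − 60 + 10 − 1 = 309.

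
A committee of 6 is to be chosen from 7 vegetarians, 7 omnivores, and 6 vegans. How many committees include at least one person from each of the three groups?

32340

Total 6-person selections from all 20: C(20,6) = 38760.
Subtract selections that omit an entire group: no vegetarians → C(13,6) = 1716; no omnivores → C(13,6) = 1716; no vegans → C(14,6) = 3003.
Add back selections omitting two groups (i.e. drawn from a single group): C(7,6) + C(7,6) + C(6,6) = 15.
By inclusion–exclusion: 38760 − 6435 + 15 = 32340.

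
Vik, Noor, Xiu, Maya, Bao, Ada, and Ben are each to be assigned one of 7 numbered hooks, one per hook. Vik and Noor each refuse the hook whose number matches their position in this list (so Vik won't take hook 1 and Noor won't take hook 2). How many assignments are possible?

Let Aᵢ (for i ∈ {1, 2}) be the placements that put person i in their forbidden hook. Any j of these fix j positions, leaving (7−j)! ways to fill the rest, and there are C(2,j) ways to pick which j.
By inclusion–exclusion, the number of valid placements is Σ_{j=0}^{2} (−1)^j C(2,j)·(7−j)!.
Computing: 5040 − 1440 + 120 = 3720.

3720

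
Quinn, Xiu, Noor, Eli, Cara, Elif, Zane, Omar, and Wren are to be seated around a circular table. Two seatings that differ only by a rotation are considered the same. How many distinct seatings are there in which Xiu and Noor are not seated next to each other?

30240

Without the restriction there are (8)! = 40320 seatings.
Those with Xiu next to Noor: fuse the pair into one unit and seat 8 units around a circle — 2·(7)! = 10080.
Subtracting, 40320 − 10080 = 30240.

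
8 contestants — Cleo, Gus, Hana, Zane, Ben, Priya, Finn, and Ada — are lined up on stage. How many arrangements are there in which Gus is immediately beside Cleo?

Place the 6 others and the Gus-Cleo pair as 7 objects in a line; the pair has 2 internal arrangements.
So the count is 2·(7)! = 10080.

10080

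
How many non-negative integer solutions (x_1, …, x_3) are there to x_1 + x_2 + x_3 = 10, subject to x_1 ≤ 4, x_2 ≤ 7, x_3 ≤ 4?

By stars and bars, unrestricted non-negative solutions to x_1+…+x_3 = 10 number C(10+2,2) = 66.
Subtract solutions that violate a single cap (substitute x_i' = x_i − (cap_i+1)): x_1 ≥ 5 gives C(7,2) = 21; x_2 ≥ 8 gives C(4,2) = 6; x_3 ≥ 5 gives C(7,2) = 21. Together 48.
Add back pairs where two caps are both exceeded: 0 + 1 + 0 = 1.
By inclusion–exclusion the count is 66 − 48 + 1 = 19.

19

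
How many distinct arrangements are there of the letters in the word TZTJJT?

60

The 6 letters of TZTJJT have repeats: J appearing twice and T appearing 3 times.
The number of distinct arrangements is 6!/(3!·2!) = 720/12 = 60.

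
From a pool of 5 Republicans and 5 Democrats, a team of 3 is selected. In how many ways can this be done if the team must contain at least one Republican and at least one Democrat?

Unrestricted: C(10,3) = 120 ways to pick any 3 of the 10.
Subtract selections that omit an entire group: no Republicans → C(5,3) = 10; no Democrats → C(5,3) = 10.
Both groups omitted at once is impossible, so 120 − 20 = 100.

100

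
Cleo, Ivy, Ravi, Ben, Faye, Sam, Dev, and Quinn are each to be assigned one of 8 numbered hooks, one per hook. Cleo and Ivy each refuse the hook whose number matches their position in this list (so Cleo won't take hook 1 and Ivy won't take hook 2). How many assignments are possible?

30960

Let Aᵢ (for i ∈ {1, 2}) be the placements that put person i in their forbidden hook. Any j of these fix j positions, leaving (8−j)! ways to fill the rest, and there are C(2,j) ways to pick which j.
By inclusion–exclusion, the number of valid placements is Σ_{j=0}^{2} (−1)^j C(2,j)·(8−j)!.
Computing: 40320 − 10080 + 720 = 30960.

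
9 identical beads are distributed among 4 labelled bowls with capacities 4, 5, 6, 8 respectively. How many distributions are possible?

Ignoring the caps, the number of non-negative solutions to x_1+…+x_4 = 9 is C(12,3) = 220.
Subtract solutions that violate a single cap (substitute x_i' = x_i − (cap_i+1)): x_1 ≥ 5 gives C(7,3) = 35; x_2 ≥ 6 gives C(6,3) = 20; x_3 ≥ 7 gives C(5,3) = 10; x_4 ≥ 9 gives C(3,3) = 1. Together 66.
No two caps can be exceeded simultaneously, so the pair terms are all 0.
By inclusion–exclusion the count is 220 − 66 + 0 = 154.

154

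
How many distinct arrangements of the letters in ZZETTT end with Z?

Fix Z in the last position and arrange the remaining 5 letters.
Those 5 letters have T appearing 3 times, giving (5)!/(3!) = 20.

20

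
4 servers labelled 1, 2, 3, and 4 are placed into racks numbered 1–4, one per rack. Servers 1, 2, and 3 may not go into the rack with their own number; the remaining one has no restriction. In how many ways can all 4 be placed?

11

Let Aᵢ (for i ∈ {1, 2, 3}) be the placements that put server i in its forbidden rack. Any j of these fix j positions, leaving (4−j)! ways to fill the rest, and there are C(3,j) ways to pick which j.
By inclusion–exclusion, the number of valid placements is Σ_{j=0}^{3} (−1)^j C(3,j)·(4−j)!.
Computing: 24 − 18 + 6 − 1 = 11.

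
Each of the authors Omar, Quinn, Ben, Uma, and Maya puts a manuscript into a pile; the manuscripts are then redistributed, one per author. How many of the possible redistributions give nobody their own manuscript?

44

Count assignments avoiding every fixed point. For any j of the 5 authors fixed to their own manuscript, the other 5−j can be arranged in (5−j)! ways.
By inclusion–exclusion this is Σ_{j=0}^{5} (−1)^j C(5,j)·(5−j)!.
Computing: 120 − 120 + 60 − 20 + 5 − 1 = 44.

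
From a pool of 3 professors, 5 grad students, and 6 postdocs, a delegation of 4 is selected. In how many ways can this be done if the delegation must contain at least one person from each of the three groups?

Total 4-person selections from all 14: C(14,4) = 1001.
Selections missing a whole group: no professors → C(11,4) = 330; no grad students → C(9,4) = 126; no postdocs → C(8,4) = 70.
Add back selections omitting two groups (i.e. drawn from a single group): C(3,4) + C(5,4) + C(6,4) = 20.
By inclusion–exclusion: 1001 − 526 + 20 = 495.

495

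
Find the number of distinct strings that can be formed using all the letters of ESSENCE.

420

The 7 letters of ESSENCE have repeats: E appearing 3 times and S appearing twice.
Dividing 7! = 5040 by 3!·2! = 12 for the repeated letters gives 420.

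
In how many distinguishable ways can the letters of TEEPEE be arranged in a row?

30

TEEPEE has 6 letters with E appearing 4 times.
Dividing 6! = 720 by 4! = 24 for the repeated letters gives 30.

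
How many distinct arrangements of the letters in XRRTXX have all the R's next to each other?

Treat the 2 copies of R as a single block. The multiset to arrange is then {RR, T, X, X, X}, 5 items in all.
That gives (5)!/(3!) = 20 arrangements.

20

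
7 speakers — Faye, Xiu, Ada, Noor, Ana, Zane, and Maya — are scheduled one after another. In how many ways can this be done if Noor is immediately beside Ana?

Place the 5 others and the Noor-Ana pair as 6 objects in a line; the pair has 2 internal arrangements.
So the count is 2·(6)! = 1440.

1440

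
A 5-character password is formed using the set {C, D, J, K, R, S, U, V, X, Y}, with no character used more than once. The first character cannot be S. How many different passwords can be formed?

27216

The first character has 10−1 = 9 choices (anything except S).
The remaining 4 characters are filled from the other 9 symbols without repetition: 9 × 8 × 7 × 6 = 3024.
Total: 9 × 3024 = 27216.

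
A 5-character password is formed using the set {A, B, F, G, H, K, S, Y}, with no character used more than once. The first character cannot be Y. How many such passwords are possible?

The first character has 8−1 = 7 choices (anything except Y).
The remaining 4 characters are filled from the other 7 symbols without repetition: 7 × 6 × 5 × 4 = 840.
Total: 7 × 840 = 5880.

5880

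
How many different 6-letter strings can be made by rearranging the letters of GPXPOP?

120

The 6 letters of GPXPOP have repeats: P appearing 3 times.
Dividing 6! = 720 by 3! = 6 for the repeated letters gives 120.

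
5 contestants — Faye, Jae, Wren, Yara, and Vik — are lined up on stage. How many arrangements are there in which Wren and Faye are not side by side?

72

Of the 5! = 120 arrangements, those with Wren and Faye adjacent number 2 × 4! = 48 (treat the pair as a block with 2 internal orders).
So 120 − 48 = 72 arrangements keep them apart.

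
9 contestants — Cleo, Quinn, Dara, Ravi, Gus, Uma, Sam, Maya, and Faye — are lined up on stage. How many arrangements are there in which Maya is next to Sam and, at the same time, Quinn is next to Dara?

20160

Treat {Maya,Sam} as one block (2 orders) and {Quinn,Dara} as another (2 orders).
That leaves 7 units to arrange: 2 × 2 × 7! = 4 × 5040 = 20160.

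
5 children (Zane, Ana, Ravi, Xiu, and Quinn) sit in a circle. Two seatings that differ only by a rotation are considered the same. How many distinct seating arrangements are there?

Around a circle, 5 distinct people have 5!/5 = (4)! = 24 rotationally distinct seatings.

24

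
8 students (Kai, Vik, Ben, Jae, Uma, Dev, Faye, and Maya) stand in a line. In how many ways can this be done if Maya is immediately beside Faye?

Treat {Maya, Faye} as a single unit. There are 7 units to order, and the pair itself can be ordered 2 ways.
So the count is 2·(7)! = 10080.

10080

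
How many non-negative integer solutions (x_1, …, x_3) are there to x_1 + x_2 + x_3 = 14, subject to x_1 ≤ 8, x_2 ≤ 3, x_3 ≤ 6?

Ignoring the caps, the number of non-negative solutions to x_1+…+x_3 = 14 is C(16,2) = 120.
Subtract solutions that violate a single cap (substitute x_i' = x_i − (cap_i+1)): x_1 ≥ 9 gives C(7,2) = 21; x_2 ≥ 4 gives C(12,2) = 66; x_3 ≥ 7 gives C(9,2) = 36. Together 123.
Add back pairs where two caps are both exceeded: 3 + 0 + 10 = 13.
By inclusion–exclusion the count is 120 − 123 + 13 = 10.

10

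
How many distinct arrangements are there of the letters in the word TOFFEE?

180

TOFFEE has 6 letters with E appearing twice and F appearing twice.
So there are 6! / (2!·2!) = 180 distinguishable arrangements.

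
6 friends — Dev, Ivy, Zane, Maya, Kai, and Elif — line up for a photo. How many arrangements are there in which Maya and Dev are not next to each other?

480

There are 6! = 720 arrangements in all. If Maya and Dev are adjacent, merging them into one block gives 2·(5)! = 240 arrangements.
So 720 − 240 = 480 arrangements keep them apart.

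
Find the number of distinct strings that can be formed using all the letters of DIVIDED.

420

The 7 letters of DIVIDED have repeats: D appearing 3 times and I appearing twice.
Dividing 7! = 5040 by 3!·2! = 12 for the repeated letters gives 420.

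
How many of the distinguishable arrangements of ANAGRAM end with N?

With the last slot taken by N, it remains to arrange the other 6 letters (AAGRAM).
Those 6 letters have A appearing 3 times, giving (6)!/(3!) = 120.

120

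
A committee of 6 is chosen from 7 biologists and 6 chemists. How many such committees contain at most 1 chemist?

133

Split by how many chemists are chosen (0 through 1).
Sum: C(6,0)·C(7,6) + C(6,1)·C(7,5) = 7 + 126 = 133.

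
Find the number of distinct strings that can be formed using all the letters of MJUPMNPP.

The 8 letters of MJUPMNPP have repeats: M appearing twice and P appearing 3 times.
The number of distinct arrangements is 8!/(3!·2!) = 40320/12 = 3360.

3360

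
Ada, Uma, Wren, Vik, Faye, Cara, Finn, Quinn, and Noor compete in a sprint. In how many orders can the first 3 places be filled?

There are 9 choices for 1st place, 8 for 2nd, and 7 for 3rd.
That gives 9 × 8 × 7 = 504.

504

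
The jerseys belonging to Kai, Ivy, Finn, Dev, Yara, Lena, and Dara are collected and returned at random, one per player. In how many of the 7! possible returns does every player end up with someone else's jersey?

1854

Count assignments avoiding every fixed point. For any j of the 7 players fixed to their old jersey, the other 7−j can be arranged in (7−j)! ways.
By inclusion–exclusion this is Σ_{j=0}^{7} (−1)^j C(7,j)·(7−j)!.
Computing: 5040 − 5040 + 2520 − 840 + 210 − 42 + 7 − 1 = 1854.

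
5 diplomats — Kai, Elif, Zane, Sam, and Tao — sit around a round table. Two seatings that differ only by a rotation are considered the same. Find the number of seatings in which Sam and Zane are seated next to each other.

12

Treat {Sam, Zane} as one unit (2 internal orders) and seat the resulting 4 units around the table: (3)! circular arrangements.
So 2 × (3)! = 2 × 6 = 12.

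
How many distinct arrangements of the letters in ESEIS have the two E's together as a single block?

12

Treat the 2 copies of E as a single block. The multiset to arrange is then {EE, I, S, S}, 4 items in all.
That gives (4)!/(2!) = 12 arrangements.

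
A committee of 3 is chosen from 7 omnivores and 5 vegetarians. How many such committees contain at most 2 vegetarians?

Split by how many vegetarians are chosen (0 through 2).
Sum: C(5,0)·C(7,3) + C(5,1)·C(7,2) + C(5,2)·C(7,1) = 35 + 105 + 70 = 210.

210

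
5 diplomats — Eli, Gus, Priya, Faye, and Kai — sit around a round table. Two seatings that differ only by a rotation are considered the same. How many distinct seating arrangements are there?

Seat Eli anywhere (absorbing the rotational symmetry), then permute the other 4: (4)! = 24.

24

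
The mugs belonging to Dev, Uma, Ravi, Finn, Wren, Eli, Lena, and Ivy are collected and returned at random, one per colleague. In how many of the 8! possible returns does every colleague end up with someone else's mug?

14833

This is the derangement count D_8: permutations of 8 items with no fixed point.
By inclusion–exclusion this is Σ_{j=0}^{8} (−1)^j C(8,j)·(8−j)!.
Computing: 40320 − 40320 + 20160 − 6720 + 1680 − 336 + 56 − 8 + 1 = 14833.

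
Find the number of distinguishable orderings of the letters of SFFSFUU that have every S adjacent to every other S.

Treat the 2 copies of S as a single block. The multiset to arrange is then {SS, F, F, F, U, U}, 6 items in all.
That gives (6)!/(3!·2!) = 60 arrangements.

60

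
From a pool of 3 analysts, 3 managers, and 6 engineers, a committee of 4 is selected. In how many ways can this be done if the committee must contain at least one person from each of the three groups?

Unrestricted: C(12,4) = 495 ways to pick any 4 of the 12.
Subtract selections that omit an entire group: no analysts → C(9,4) = 126; no managers → C(9,4) = 126; no engineers → C(6,4) = 15.
Add back selections omitting two groups (i.e. drawn from a single group): C(3,4) + C(3,4) + C(6,4) = 15.
By inclusion–exclusion: 495 − 267 + 15 = 243.

243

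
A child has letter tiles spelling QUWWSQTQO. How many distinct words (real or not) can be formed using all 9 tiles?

30240

Letter multiplicities in QUWWSQTQO: O×1, Q×3, S×1, T×1, U×1, W×2.
So there are 9! / (3!·2!) = 30240 distinguishable arrangements.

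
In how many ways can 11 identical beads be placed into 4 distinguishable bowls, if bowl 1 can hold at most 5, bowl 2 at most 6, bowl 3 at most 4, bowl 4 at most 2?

Without the upper bounds there are C(14,3) = 364 ways to split 11 among 4 bowls.
Subtract solutions that violate a single cap (substitute x_i' = x_i − (cap_i+1)): x_1 ≥ 6 gives C(8,3) = 56; x_2 ≥ 7 gives C(7,3) = 35; x_3 ≥ 5 gives C(9,3) = 84; x_4 ≥ 3 gives C(11,3) = 165. Together 340.
Add back pairs where two caps are both exceeded: 0 + 1 + 10 + 0 + 4 + 20 = 35.
By inclusion–exclusion the count is 364 − 340 + 35 = 59.

59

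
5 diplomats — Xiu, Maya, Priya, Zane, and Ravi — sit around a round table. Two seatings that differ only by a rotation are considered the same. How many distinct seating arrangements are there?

Around a circle, 5 distinct people have 5!/5 = (4)! = 24 rotationally distinct seatings.

24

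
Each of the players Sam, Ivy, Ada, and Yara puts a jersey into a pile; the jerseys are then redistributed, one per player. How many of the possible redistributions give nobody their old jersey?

Let Aᵢ be the assignments in which player i gets their old jersey. We want the size of the complement of A₁∪…∪A_4.
By inclusion–exclusion this is Σ_{j=0}^{4} (−1)^j C(4,j)·(4−j)!.
Computing: 24 − 24 + 12 − 4 + 1 = 9.

9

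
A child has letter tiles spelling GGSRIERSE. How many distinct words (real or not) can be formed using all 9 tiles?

Letter multiplicities in GGSRIERSE: E×2, G×2, I×1, R×2, S×2.
Dividing 9! = 362880 by 2!·2!·2!·2! = 16 for the repeated letters gives 22680.

22680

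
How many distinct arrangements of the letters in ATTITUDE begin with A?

With the first slot taken by A, it remains to arrange the other 7 letters (TTITUDE).
Those 7 letters have T appearing 3 times, giving (7)!/(3!) = 840.

840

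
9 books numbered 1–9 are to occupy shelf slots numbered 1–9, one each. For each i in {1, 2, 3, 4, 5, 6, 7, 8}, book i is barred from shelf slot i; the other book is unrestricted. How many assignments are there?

148329

Let Aᵢ (for 1 ≤ i ≤ 8) be the placements that put book i in its forbidden shelf slot. Any j of these fix j positions, leaving (9−j)! ways to fill the rest, and there are C(8,j) ways to pick which j.
By inclusion–exclusion, the number of valid placements is Σ_{j=0}^{8} (−1)^j C(8,j)·(9−j)!.
Computing: 362880 − 322560 + 141120 − 40320 + 8400 − 1344 + 168 − 16 + 1 = 148329.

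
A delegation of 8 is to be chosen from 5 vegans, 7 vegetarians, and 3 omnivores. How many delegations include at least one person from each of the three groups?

5894

Total 8-person selections from all 15: C(15,8) = 6435.
Selections missing a whole group: no vegans → C(10,8) = 45; no vegetarians → C(8,8) = 1; no omnivores → C(12,8) = 495.
Add back selections omitting two groups (i.e. drawn from a single group): C(5,8) + C(7,8) + C(3,8) = 0.
By inclusion–exclusion: 6435 − 541 + 0 = 5894.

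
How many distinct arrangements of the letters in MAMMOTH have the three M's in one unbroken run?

Treat the 3 copies of M as a single block. The multiset to arrange is then {MMM, A, H, O, T}, 5 items in all.
All 5 items are distinct, so there are (5)! = 120 arrangements.

120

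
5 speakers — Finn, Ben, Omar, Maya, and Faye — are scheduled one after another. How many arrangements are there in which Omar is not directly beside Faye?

Of the 5! = 120 arrangements, those with Omar and Faye adjacent number 2 × 4! = 48 (treat the pair as a block with 2 internal orders).
Complementary counting: 120 − 48 = 72.

72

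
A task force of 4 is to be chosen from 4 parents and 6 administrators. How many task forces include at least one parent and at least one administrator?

Total 4-person selections from all 10: C(10,4) = 210.
Selections missing a whole group: no parents → C(6,4) = 15; no administrators → C(4,4) = 1.
Both groups omitted at once is impossible, so 210 − 16 = 194.

194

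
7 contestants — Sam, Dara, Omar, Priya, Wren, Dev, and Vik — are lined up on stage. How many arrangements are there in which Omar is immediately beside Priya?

Place the 5 others and the Omar-Priya pair as 6 objects in a line; the pair has 2 internal arrangements.
That gives 2 × 6! = 2 × 720 = 1440.

1440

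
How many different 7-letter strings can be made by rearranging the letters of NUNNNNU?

21

NUNNNNU has 7 letters with N appearing 5 times and U appearing twice.
The number of distinct arrangements is 7!/(5!·2!) = 5040/240 = 21.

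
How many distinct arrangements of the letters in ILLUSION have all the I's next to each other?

2520

Treat the 2 copies of I as a single block. The multiset to arrange is then {II, L, L, N, O, S, U}, 7 items in all.
That gives (7)!/(2!) = 2520 arrangements.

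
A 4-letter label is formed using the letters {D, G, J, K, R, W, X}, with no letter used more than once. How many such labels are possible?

840

This is a permutation of 4 out of 7: P(7,4) = 7!/3!.
That product is 7 × 6 × 5 × 4 = 840.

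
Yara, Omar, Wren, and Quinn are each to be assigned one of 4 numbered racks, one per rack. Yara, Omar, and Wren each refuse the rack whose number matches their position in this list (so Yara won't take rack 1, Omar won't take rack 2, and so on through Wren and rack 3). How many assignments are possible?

11

Let Aᵢ (for i ∈ {1, 2, 3}) be the placements that put person i in their forbidden rack. Any j of these fix j positions, leaving (4−j)! ways to fill the rest, and there are C(3,j) ways to pick which j.
By inclusion–exclusion, the number of valid placements is Σ_{j=0}^{3} (−1)^j C(3,j)·(4−j)!.
Computing: 24 − 18 + 6 − 1 = 11.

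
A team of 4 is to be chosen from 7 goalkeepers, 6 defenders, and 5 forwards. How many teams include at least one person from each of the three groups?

Unrestricted: C(18,4) = 3060 ways to pick any 4 of the 18.
Subtract selections that omit an entire group: no goalkeepers → C(11,4) = 330; no defenders → C(12,4) = 495; no forwards → C(13,4) = 715.
Add back selections omitting two groups (i.e. drawn from a single group): C(7,4) + C(6,4) + C(5,4) = 55.
By inclusion–exclusion: 3060 − 1540 + 55 = 1575.

1575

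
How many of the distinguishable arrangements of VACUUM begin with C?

Fix C in the first position and arrange the remaining 5 letters.
Those 5 letters have U appearing twice, giving (5)!/(2!) = 60.

60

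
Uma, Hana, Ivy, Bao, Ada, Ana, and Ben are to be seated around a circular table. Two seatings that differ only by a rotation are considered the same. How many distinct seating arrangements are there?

720

Seat Uma anywhere (absorbing the rotational symmetry), then permute the other 6: (6)! = 720.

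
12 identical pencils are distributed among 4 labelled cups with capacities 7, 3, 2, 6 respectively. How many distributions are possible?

54

Ignoring the caps, the number of non-negative solutions to x_1+…+x_4 = 12 is C(15,3) = 455.
Subtract solutions that violate a single cap (substitute x_i' = x_i − (cap_i+1)): x_1 ≥ 8 gives C(7,3) = 35; x_2 ≥ 4 gives C(11,3) = 165; x_3 ≥ 3 gives C(12,3) = 220; x_4 ≥ 7 gives C(8,3) = 56. Together 476.
Add back pairs where two caps are both exceeded: 1 + 4 + 0 + 56 + 4 + 10 = 75.
By inclusion–exclusion the count is 455 − 476 + 75 = 54.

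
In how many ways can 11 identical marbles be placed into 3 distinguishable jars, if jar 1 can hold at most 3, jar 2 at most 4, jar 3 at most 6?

6

Ignoring the caps, the number of non-negative solutions to x_1+…+x_3 = 11 is C(13,2) = 78.
Subtract solutions that violate a single cap (substitute x_i' = x_i − (cap_i+1)): x_1 ≥ 4 gives C(9,2) = 36; x_2 ≥ 5 gives C(8,2) = 28; x_3 ≥ 7 gives C(6,2) = 15. Together 79.
Add back pairs where two caps are both exceeded: 6 + 1 + 0 = 7.
By inclusion–exclusion the count is 78 − 79 + 7 = 6.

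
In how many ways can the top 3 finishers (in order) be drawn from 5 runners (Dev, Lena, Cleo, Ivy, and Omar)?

60

This is an ordered selection of 3 from 5: P(5,3).
That gives 5 × 4 × 3 = 60.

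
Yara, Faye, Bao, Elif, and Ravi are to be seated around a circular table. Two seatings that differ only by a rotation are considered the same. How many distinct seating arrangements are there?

24

Seat Yara anywhere (absorbing the rotational symmetry), then permute the other 4: (4)! = 24.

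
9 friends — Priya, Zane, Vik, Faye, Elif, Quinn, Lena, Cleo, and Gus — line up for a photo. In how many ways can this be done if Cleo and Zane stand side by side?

Treat {Cleo, Zane} as a single unit. There are 8 units to order, and the pair itself can be ordered 2 ways.
That gives 2 × 8! = 2 × 40320 = 80640.

80640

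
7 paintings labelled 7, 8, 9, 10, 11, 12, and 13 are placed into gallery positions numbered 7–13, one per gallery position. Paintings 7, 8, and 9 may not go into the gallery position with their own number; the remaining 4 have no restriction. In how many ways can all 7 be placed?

3216

Let Aᵢ (for i ∈ {7, 8, 9}) be the placements that put painting i in its forbidden gallery position. Any j of these fix j positions, leaving (7−j)! ways to fill the rest, and there are C(3,j) ways to pick which j.
By inclusion–exclusion, the number of valid placements is Σ_{j=0}^{3} (−1)^j C(3,j)·(7−j)!.
Computing: 5040 − 2160 + 360 − 24 = 3216.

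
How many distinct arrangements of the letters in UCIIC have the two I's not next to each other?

18

Total arrangements of UCIIC: 5!/(2!·2!) = 30.
Arrangements with the I's together: treat II as one letter, giving (4)!/(2!) = 12.
Hence 30 − 12 = 18.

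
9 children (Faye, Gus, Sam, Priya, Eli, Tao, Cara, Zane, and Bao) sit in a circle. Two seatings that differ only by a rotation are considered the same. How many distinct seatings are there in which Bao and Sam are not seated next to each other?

30240

All circular seatings of 9 people number (8)! = 40320.
Those with Bao next to Sam: fuse the pair into one unit and seat 8 units around a circle — 2·(7)! = 10080.
Subtracting, 40320 − 10080 = 30240.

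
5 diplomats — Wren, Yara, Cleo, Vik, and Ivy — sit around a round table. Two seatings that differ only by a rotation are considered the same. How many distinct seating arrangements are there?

24

Seat Wren anywhere (absorbing the rotational symmetry), then permute the other 4: (4)! = 24.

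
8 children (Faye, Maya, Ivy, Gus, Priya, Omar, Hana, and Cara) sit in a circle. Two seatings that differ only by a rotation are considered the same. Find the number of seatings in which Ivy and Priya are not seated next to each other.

Without the restriction there are (7)! = 5040 seatings.
Seatings with Ivy beside Priya: treat them as a block with 2 internal orders, giving 2 × (6)! = 1440.
Subtracting, 5040 − 1440 = 3600.

3600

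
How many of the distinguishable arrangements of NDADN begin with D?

12

Fix D in the first position and arrange the remaining 4 letters.
Those 4 letters have N appearing twice, giving (4)!/(2!) = 12.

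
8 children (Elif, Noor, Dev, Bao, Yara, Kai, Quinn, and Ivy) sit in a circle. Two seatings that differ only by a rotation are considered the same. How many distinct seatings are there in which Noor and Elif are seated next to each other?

1440

Treat {Noor, Elif} as one unit (2 internal orders) and seat the resulting 7 units around the table: (6)! circular arrangements.
So 2 × (6)! = 2 × 720 = 1440.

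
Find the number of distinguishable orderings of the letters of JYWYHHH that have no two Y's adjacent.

There are 7!/(3!·2!) = 420 arrangements of JYWYHHH in total.
Arrangements with the Y's together: treat YY as one letter, giving (6)!/(3!) = 120.
Hence 420 − 120 = 300.

300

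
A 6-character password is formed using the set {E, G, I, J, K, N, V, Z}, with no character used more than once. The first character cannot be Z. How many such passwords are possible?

The first character has 8−1 = 7 choices (anything except Z).
The remaining 5 characters are filled from the other 7 symbols without repetition: 7 × 6 × 5 × 4 × 3 = 2520.
Total: 7 × 2520 = 17640.

17640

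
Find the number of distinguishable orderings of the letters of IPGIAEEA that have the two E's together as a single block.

1260

Treat the 2 copies of E as a single block. The multiset to arrange is then {EE, A, A, G, I, I, P}, 7 items in all.
That gives (7)!/(2!·2!) = 1260 arrangements.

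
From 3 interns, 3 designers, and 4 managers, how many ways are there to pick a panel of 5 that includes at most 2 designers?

Split by how many designers are chosen (0 through 2).
Sum: C(3,0)·C(7,5) + C(3,1)·C(7,4) + C(3,2)·C(7,3) = 21 + 105 + 105 = 231.

231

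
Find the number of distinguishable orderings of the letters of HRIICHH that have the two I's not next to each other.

Total arrangements of HRIICHH: 7!/(3!·2!) = 420.
Arrangements with the I's together: treat II as one letter, giving (6)!/(3!) = 120.
Hence 420 − 120 = 300.

300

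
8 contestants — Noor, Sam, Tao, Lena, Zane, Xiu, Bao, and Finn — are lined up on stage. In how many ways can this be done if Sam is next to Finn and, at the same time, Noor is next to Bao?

Treat {Sam,Finn} as one block (2 orders) and {Noor,Bao} as another (2 orders).
That leaves 6 units to arrange: 2 × 2 × 6! = 4 × 720 = 2880.

2880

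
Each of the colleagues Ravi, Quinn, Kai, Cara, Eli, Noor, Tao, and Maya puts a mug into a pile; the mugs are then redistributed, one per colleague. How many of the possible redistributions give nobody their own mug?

14833

Let Aᵢ be the assignments in which colleague i gets their own mug. We want the size of the complement of A₁∪…∪A_8.
By inclusion–exclusion this is Σ_{j=0}^{8} (−1)^j C(8,j)·(8−j)!.
Computing: 40320 − 40320 + 20160 − 6720 + 1680 − 336 + 56 − 8 + 1 = 14833.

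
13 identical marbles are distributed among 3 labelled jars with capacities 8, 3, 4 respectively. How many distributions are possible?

Ignoring the caps, the number of non-negative solutions to x_1+…+x_3 = 13 is C(15,2) = 105.
Subtract solutions that violate a single cap (substitute x_i' = x_i − (cap_i+1)): x_1 ≥ 9 gives C(6,2) = 15; x_2 ≥ 4 gives C(11,2) = 55; x_3 ≥ 5 gives C(10,2) = 45. Together 115.
Add back pairs where two caps are both exceeded: 1 + 0 + 15 = 16.
By inclusion–exclusion the count is 105 − 115 + 16 = 6.

6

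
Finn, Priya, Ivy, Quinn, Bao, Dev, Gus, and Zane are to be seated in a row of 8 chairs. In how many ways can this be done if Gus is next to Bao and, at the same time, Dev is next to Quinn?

2880

Treat {Gus,Bao} as one block (2 orders) and {Dev,Quinn} as another (2 orders).
That leaves 6 units to arrange: 2 × 2 × 6! = 4 × 720 = 2880.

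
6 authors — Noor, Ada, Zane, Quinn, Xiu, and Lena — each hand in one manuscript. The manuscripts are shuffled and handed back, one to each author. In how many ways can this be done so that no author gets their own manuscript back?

Count assignments avoiding every fixed point. For any j of the 6 authors fixed to their own manuscript, the other 6−j can be arranged in (6−j)! ways.
By inclusion–exclusion this is Σ_{j=0}^{6} (−1)^j C(6,j)·(6−j)!.
Computing: 720 − 720 + 360 − 120 + 30 − 6 + 1 = 265.

265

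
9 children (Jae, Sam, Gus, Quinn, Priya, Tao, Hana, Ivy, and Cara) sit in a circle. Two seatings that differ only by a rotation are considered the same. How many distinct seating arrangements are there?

40320

Seat Jae anywhere (absorbing the rotational symmetry), then permute the other 8: (8)! = 40320.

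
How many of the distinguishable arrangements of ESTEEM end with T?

20

Fix T in the last position and arrange the remaining 5 letters.
Those 5 letters have E appearing 3 times, giving (5)!/(3!) = 20.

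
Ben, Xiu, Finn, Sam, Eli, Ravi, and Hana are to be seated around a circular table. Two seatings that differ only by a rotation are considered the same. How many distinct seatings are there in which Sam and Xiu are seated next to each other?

240

Treat {Sam, Xiu} as one unit (2 internal orders) and seat the resulting 6 units around the table: (5)! circular arrangements.
So 2 × (5)! = 2 × 120 = 240.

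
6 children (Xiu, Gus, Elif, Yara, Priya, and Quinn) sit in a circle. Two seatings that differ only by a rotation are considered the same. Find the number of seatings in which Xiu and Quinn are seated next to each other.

48

Treat {Xiu, Quinn} as one unit (2 internal orders) and seat the resulting 5 units around the table: (4)! circular arrangements.
So 2 × (4)! = 2 × 24 = 48.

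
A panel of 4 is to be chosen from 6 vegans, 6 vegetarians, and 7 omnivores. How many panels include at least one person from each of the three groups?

2016

Unrestricted: C(19,4) = 3876 ways to pick any 4 of the 19.
Subtract selections that omit an entire group: no vegans → C(13,4) = 715; no vegetarians → C(13,4) = 715; no omnivores → C(12,4) = 495.
Add back selections omitting two groups (i.e. drawn from a single group): C(6,4) + C(6,4) + C(7,4) = 65.
By inclusion–exclusion: 3876 − 1925 + 65 = 2016.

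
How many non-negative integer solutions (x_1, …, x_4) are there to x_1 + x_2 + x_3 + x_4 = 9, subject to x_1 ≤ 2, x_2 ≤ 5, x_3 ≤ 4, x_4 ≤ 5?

Ignoring the caps, the number of non-negative solutions to x_1+…+x_4 = 9 is C(12,3) = 220.
Subtract solutions that violate a single cap (substitute x_i' = x_i − (cap_i+1)): x_1 ≥ 3 gives C(9,3) = 84; x_2 ≥ 6 gives C(6,3) = 20; x_3 ≥ 5 gives C(7,3) = 35; x_4 ≥ 6 gives C(6,3) = 20. Together 159.
Add back pairs where two caps are both exceeded: 1 + 4 + 1 + 0 + 0 + 0 = 6.
By inclusion–exclusion the count is 220 − 159 + 6 = 67.

67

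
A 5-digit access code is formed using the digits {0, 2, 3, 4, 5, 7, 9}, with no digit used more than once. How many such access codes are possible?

2520

Choose and order 5 of the 7 symbols: the first digit has 7 options, the next 6, and so on down to 3.
7 × 6 × 5 × 4 × 3 = 2520.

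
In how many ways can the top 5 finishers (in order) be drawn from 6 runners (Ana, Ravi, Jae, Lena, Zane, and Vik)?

This is an ordered selection of 5 from 6: P(6,5).
That gives 6 × 5 × 4 × 3 × 2 = 720.

720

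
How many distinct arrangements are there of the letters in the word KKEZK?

Letter multiplicities in KKEZK: E×1, K×3, Z×1.
The number of distinct arrangements is 5!/(3!) = 120/6 = 20.

20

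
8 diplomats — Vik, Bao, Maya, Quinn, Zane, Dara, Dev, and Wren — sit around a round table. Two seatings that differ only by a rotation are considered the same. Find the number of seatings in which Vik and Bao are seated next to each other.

1440

Treat {Vik, Bao} as one unit (2 internal orders) and seat the resulting 7 units around the table: (6)! circular arrangements.
So 2 × (6)! = 2 × 720 = 1440.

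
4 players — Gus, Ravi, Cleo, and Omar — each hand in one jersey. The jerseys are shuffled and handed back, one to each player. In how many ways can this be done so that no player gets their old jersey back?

Count assignments avoiding every fixed point. For any j of the 4 players fixed to their old jersey, the other 4−j can be arranged in (4−j)! ways.
By inclusion–exclusion this is Σ_{j=0}^{4} (−1)^j C(4,j)·(4−j)!.
Computing: 24 − 24 + 12 − 4 + 1 = 9.

9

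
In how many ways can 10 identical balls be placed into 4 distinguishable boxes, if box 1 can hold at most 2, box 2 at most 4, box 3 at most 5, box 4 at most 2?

By stars and bars, unrestricted non-negative solutions to x_1+…+x_4 = 10 number C(10+3,3) = 286.
Subtract solutions that violate a single cap (substitute x_i' = x_i − (cap_i+1)): x_1 ≥ 3 gives C(10,3) = 120; x_2 ≥ 5 gives C(8,3) = 56; x_3 ≥ 6 gives C(7,3) = 35; x_4 ≥ 3 gives C(10,3) = 120. Together 331.
Add back pairs where two caps are both exceeded: 10 + 4 + 35 + 0 + 10 + 4 = 63.
By inclusion–exclusion the count is 286 − 331 + 63 = 18.

18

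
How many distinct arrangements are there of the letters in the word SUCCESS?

Letter multiplicities in SUCCESS: C×2, E×1, S×3, U×1.
So there are 7! / (3!·2!) = 420 distinguishable arrangements.

420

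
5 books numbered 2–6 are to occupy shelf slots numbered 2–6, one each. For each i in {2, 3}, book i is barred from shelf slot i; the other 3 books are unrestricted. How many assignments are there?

78

Let Aᵢ (for i ∈ {2, 3}) be the placements that put book i in its forbidden shelf slot. Any j of these fix j positions, leaving (5−j)! ways to fill the rest, and there are C(2,j) ways to pick which j.
By inclusion–exclusion, the number of valid placements is Σ_{j=0}^{2} (−1)^j C(2,j)·(5−j)!.
Computing: 120 − 48 + 6 = 78.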